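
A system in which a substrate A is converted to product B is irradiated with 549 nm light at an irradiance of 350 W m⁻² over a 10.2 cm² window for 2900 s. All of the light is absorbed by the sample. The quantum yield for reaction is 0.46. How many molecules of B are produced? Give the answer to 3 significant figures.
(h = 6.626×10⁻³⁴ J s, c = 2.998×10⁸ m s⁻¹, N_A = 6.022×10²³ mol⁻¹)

1.32×10²¹ molecules

Photon energy at 549 nm: hc/λ = (6.626×10⁻³⁴)(2.998×10⁸)/(549×10⁻⁹) = 3.618×10⁻¹⁹ J.
Energy delivered: (350 W m⁻²)(10.2×10⁻⁴ m²)(2900 s) = 1035 J.
Photons incident: 1035 / 3.618×10⁻¹⁹ = 2.861×10²¹, i.e. 2.861×10²¹/6.022×10²³ = 0.004751 mol.
Product: Φ × n_abs = 0.46 × 0.004751 = 0.002185 mol.
As a count: 0.002185 × 6.022×10²³ = 1.32×10²¹.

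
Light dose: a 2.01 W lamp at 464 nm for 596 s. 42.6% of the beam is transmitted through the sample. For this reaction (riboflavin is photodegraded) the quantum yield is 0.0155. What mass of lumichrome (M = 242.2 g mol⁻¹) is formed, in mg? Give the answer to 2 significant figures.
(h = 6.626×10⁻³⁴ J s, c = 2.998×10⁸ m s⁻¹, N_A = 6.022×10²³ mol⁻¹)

Photon energy at 464 nm: hc/λ = (6.626×10⁻³⁴)(2.998×10⁸)/(464×10⁻⁹) = 4.281×10⁻¹⁹ J.
Energy delivered: (2.01 W)(596 s) = 1198 J.
Photons incident: 1198 / 4.281×10⁻¹⁹ = 2.798×10²¹, i.e. 2.798×10²¹/6.022×10²³ = 0.004646 mol.
Fraction absorbed: 1 − 42.6/100 = 0.5740.
Photons absorbed: 0.5740 × 0.004646 = 0.002667 mol.
Product: Φ × n_abs = 0.0155 × 0.002667 = 4.134×10⁻⁵ mol.
Mass: 4.134×10⁻⁵ × 242.2 = 0.01001 g = 10 mg.

10 mg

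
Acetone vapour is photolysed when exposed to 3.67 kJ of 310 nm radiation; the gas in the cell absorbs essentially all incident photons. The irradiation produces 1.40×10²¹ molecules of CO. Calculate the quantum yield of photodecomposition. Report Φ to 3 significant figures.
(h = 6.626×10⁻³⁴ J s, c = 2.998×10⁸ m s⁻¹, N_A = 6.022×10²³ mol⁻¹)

Φ = 0.244

Product: 1.40×10²¹ / 6.022×10²³ = 0.002325 mol.
Photon energy at 310 nm: hc/λ = (6.626×10⁻³⁴)(2.998×10⁸)/(310×10⁻⁹) = 6.408×10⁻¹⁹ J.
Incident energy: 3.67 kJ = 3670 J.
Photons incident: 3670 / 6.408×10⁻¹⁹ = 5.727×10²¹, i.e. 5.727×10²¹/6.022×10²³ = 0.009510 mol.
Φ = 0.002325 mol / 0.009510 mol photons = 0.244.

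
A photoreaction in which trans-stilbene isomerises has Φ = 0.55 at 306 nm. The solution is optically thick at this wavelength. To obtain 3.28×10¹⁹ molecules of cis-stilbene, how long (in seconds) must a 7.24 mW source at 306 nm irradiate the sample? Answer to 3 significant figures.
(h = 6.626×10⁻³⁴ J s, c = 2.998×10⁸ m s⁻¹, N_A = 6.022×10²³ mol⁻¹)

Product: 3.28×10¹⁹ / 6.022×10²³ = 5.447×10⁻⁵ mol.
Photons that must be absorbed: 5.447×10⁻⁵ / 0.55 = 9.904×10⁻⁵ mol.
Photon energy: hc/λ = 6.492×10⁻¹⁹ J; per mole, 3.909×10⁵ J mol⁻¹.
Energy required: 9.904×10⁻⁵ × 3.909×10⁵ = 38.71 J.
Time: 38.71 J / 0.00724 W = 5350 s.

t ≈ 5350 s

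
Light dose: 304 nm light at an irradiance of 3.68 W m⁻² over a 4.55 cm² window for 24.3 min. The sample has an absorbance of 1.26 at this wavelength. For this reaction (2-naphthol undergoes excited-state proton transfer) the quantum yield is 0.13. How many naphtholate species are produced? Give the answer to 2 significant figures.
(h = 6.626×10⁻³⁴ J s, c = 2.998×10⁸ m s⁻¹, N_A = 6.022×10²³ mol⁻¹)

4.6×10¹⁷ species

Photon energy at 304 nm: hc/λ = (6.626×10⁻³⁴)(2.998×10⁸)/(304×10⁻⁹) = 6.534×10⁻¹⁹ J.
Energy delivered: (3.68 W m⁻²)(4.55×10⁻⁴ m²)(1458 s) = 2.441 J.
Photons incident: 2.441 / 6.534×10⁻¹⁹ = 3.736×10¹⁸, i.e. 3.736×10¹⁸/6.022×10²³ = 6.204×10⁻⁶ mol.
Fraction absorbed: 1 − 10^(−1.26) = 0.9450.
Photons absorbed: 0.9450 × 6.204×10⁻⁶ = 5.863×10⁻⁶ mol.
Product: Φ × n_abs = 0.13 × 5.863×10⁻⁶ = 7.622×10⁻⁷ mol.
As a count: 7.622×10⁻⁷ × 6.022×10²³ = 4.6×10¹⁷.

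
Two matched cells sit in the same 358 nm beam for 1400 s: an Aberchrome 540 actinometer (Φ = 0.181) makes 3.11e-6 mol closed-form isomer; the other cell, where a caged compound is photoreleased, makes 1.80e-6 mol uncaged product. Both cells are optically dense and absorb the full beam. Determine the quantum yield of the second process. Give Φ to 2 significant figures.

Photons absorbed by the actinometer: 3.11e-6 / 0.181 = 1.718e-5 mol.
Φ(unknown) = 1.80e-6 / 1.718e-5 = 0.10.

Φ = 0.10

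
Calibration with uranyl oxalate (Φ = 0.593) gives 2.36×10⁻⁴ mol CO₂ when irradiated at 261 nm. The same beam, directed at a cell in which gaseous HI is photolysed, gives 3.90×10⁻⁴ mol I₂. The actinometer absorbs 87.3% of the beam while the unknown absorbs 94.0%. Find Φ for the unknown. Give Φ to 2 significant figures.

Photons absorbed by the actinometer: 2.36×10⁻⁴ / 0.593 = 3.980×10⁻⁴ mol.
Incident flux: 3.980×10⁻⁴ / 0.873 = 4.559×10⁻⁴ einstein.
Absorbed by unknown: 0.940 × 4.559×10⁻⁴ = 4.285×10⁻⁴ mol.
Φ(unknown) = 3.90×10⁻⁴ / 4.285×10⁻⁴ = 0.91.

Φ = 0.91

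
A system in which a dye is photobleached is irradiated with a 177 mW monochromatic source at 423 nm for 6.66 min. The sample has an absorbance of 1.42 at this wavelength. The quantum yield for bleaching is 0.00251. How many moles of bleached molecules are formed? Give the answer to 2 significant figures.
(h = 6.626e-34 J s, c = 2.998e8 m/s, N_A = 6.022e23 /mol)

6.0e-7 mol

Photon energy at 423 nm: hc/λ = (6.626e-34)(2.998e8)/(423e-9) = 4.696e-19 J.
Energy delivered: (177 mW)(399.6 s) = 70.73 J.
Photons incident: 70.73 / 4.696e-19 = 1.506e20, i.e. 1.506e20/6.022e23 = 2.501e-4 mol.
Fraction absorbed: 1 − 10^(−1.42) = 0.9620.
Photons absorbed: 0.9620 × 2.501e-4 = 2.406e-4 mol.
Product: Φ × n_abs = 0.00251 × 2.406e-4 = 6.039e-7 mol.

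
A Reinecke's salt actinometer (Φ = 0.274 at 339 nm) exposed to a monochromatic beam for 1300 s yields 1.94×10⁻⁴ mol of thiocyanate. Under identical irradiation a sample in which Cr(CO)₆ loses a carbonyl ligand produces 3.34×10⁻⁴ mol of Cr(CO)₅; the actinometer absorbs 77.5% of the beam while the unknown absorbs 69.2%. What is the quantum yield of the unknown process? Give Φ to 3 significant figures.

Φ = 0.528

Photons absorbed by the actinometer: 1.94×10⁻⁴ / 0.274 = 7.080×10⁻⁴ mol.
Incident flux: 7.080×10⁻⁴ / 0.775 = 9.135×10⁻⁴ einstein.
Absorbed by unknown: 0.692 × 9.135×10⁻⁴ = 6.321×10⁻⁴ mol.
Φ(unknown) = 3.34×10⁻⁴ / 6.321×10⁻⁴ = 0.528.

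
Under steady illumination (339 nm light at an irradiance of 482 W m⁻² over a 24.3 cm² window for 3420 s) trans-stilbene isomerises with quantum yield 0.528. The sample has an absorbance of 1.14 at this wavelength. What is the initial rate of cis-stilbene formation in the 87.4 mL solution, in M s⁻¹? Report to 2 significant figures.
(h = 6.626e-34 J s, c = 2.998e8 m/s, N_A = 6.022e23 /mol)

1.9e-5 M s⁻¹

Photon energy at 339 nm: hc/λ = (6.626e-34)(2.998e8)/(339e-9) = 5.860e-19 J.
Energy delivered: (482 W m⁻²)(24.3e-4 m²)(3420 s) = 4006 J.
Photons incident: 4006 / 5.860e-19 = 6.836e21, i.e. 6.836e21/6.022e23 = 0.01135 mol.
Fraction absorbed: 1 − 10^(−1.14) = 0.9276.
Photons absorbed: 0.9276 × 0.01135 = 0.01053 mol.
Product formed: 0.528 × 0.01053 = 0.005560 mol.
Rate: 0.005560 mol / (3420 s × 0.0874 L) = 1.9e-5 M s⁻¹.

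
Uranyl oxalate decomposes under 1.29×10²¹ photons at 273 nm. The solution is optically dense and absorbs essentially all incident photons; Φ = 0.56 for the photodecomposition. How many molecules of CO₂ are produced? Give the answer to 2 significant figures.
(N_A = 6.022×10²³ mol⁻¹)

Moles of photons: 1.29×10²¹ / 6.022×10²³ = 0.002142 mol.
Product: Φ × n_abs = 0.56 × 0.002142 = 0.001200 mol.
As a count: 0.001200 × 6.022×10²³ = 7.2×10²⁰.

7.2×10²⁰ molecules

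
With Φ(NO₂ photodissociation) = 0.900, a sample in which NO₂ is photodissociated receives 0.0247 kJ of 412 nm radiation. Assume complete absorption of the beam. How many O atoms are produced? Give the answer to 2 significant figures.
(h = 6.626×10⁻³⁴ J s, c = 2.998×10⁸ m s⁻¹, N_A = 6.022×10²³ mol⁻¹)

4.6×10¹⁹ atoms

Photon energy at 412 nm: hc/λ = (6.626×10⁻³⁴)(2.998×10⁸)/(412×10⁻⁹) = 4.822×10⁻¹⁹ J.
Incident energy: 0.0247 kJ = 24.7 J.
Photons incident: 24.7 / 4.822×10⁻¹⁹ = 5.122×10¹⁹, i.e. 5.122×10¹⁹/6.022×10²³ = 8.505×10⁻⁵ mol.
Product: Φ × n_abs = 0.900 × 8.505×10⁻⁵ = 7.654×10⁻⁵ mol.
As a count: 7.654×10⁻⁵ × 6.022×10²³ = 4.6×10¹⁹.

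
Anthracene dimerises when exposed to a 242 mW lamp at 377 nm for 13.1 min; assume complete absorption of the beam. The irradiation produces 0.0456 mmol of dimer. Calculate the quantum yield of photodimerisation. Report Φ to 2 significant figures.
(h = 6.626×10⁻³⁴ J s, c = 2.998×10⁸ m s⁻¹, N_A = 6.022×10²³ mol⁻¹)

Φ = 0.076

Product: 0.0456 mmol = 4.56×10⁻⁵ mol.
Photon energy at 377 nm: hc/λ = (6.626×10⁻³⁴)(2.998×10⁸)/(377×10⁻⁹) = 5.269×10⁻¹⁹ J.
Energy delivered: (242 mW)(786 s) = 190.2 J.
Photons incident: 190.2 / 5.269×10⁻¹⁹ = 3.610×10²⁰, i.e. 3.610×10²⁰/6.022×10²³ = 5.995×10⁻⁴ mol.
Φ = 4.56×10⁻⁵ mol / 5.995×10⁻⁴ mol photons = 0.076.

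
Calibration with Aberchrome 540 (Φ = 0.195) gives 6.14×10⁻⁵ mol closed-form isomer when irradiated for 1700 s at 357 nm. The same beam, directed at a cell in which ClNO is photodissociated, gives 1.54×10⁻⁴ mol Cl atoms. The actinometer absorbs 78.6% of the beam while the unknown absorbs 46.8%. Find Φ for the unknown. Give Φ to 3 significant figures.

Photons absorbed by the actinometer: 6.14×10⁻⁵ / 0.195 = 3.149×10⁻⁴ mol.
Incident flux: 3.149×10⁻⁴ / 0.786 = 4.006×10⁻⁴ einstein.
Absorbed by unknown: 0.468 × 4.006×10⁻⁴ = 1.875×10⁻⁴ mol.
Φ(unknown) = 1.54×10⁻⁴ / 1.875×10⁻⁴ = 0.821.

Φ = 0.821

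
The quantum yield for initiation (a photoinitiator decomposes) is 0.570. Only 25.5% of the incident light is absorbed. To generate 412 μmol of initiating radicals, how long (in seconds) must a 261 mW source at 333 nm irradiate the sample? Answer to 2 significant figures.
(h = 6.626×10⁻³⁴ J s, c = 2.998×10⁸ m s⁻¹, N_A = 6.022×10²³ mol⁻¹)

Product: 412 μmol = 4.12×10⁻⁴ mol.
Photons that must be absorbed: 4.12×10⁻⁴ / 0.570 = 7.228×10⁻⁴ mol.
Incident photons needed: 7.228×10⁻⁴ / 0.255 = 0.002835 mol.
Photon energy: hc/λ = 5.965×10⁻¹⁹ J; per mole, 3.592×10⁵ J mol⁻¹.
Energy required: 0.002835 × 3.592×10⁵ = 1018 J.
Time: 1018 J / 0.261 W = 3900 s.

t ≈ 3900 s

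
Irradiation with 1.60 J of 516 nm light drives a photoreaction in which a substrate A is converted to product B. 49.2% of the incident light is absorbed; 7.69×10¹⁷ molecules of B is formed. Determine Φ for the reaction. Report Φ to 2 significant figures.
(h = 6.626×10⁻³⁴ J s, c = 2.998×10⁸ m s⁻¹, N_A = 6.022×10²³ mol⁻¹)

Product: 7.69×10¹⁷ / 6.022×10²³ = 1.277×10⁻⁶ mol.
Photon energy at 516 nm: hc/λ = (6.626×10⁻³⁴)(2.998×10⁸)/(516×10⁻⁹) = 3.850×10⁻¹⁹ J.
Photons incident: 1.60 / 3.850×10⁻¹⁹ = 4.156×10¹⁸, i.e. 4.156×10¹⁸/6.022×10²³ = 6.901×10⁻⁶ mol.
Photons absorbed: 0.492 × 6.901×10⁻⁶ = 3.395×10⁻⁶ mol.
Φ = 1.277×10⁻⁶ mol / 3.395×10⁻⁶ mol photons = 0.38.

Φ = 0.38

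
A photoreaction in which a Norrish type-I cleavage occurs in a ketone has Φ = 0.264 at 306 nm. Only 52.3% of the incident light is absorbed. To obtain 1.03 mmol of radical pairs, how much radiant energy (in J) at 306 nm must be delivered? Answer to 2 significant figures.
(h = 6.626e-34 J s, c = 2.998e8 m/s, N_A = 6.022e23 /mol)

Product: 1.03 mmol = 0.00103 mol.
Photons that must be absorbed: 0.00103 / 0.264 = 0.003902 mol.
Incident photons needed: 0.003902 / 0.523 = 0.007461 mol.
Photon energy: hc/λ = 6.492e-19 J; per mole, 3.909e5 J mol⁻¹.
Energy required: 0.007461 × 3.909e5 = 2900 J.

2900 J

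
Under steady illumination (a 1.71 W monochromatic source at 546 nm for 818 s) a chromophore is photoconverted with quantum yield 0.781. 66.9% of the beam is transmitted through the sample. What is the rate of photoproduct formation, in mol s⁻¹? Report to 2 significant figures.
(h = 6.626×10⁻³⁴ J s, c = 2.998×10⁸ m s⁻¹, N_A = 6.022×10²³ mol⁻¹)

2.0×10⁻⁶ mol s⁻¹

Photon energy at 546 nm: hc/λ = (6.626×10⁻³⁴)(2.998×10⁸)/(546×10⁻⁹) = 3.638×10⁻¹⁹ J.
Energy delivered: (1.71 W)(818 s) = 1399 J.
Photons incident: 1399 / 3.638×10⁻¹⁹ = 3.846×10²¹, i.e. 3.846×10²¹/6.022×10²³ = 0.006387 mol.
Fraction absorbed: 1 − 66.9/100 = 0.3310.
Photons absorbed: 0.3310 × 0.006387 = 0.002114 mol.
Product formed: 0.781 × 0.002114 = 0.001651 mol.
Rate: 0.001651 / 818 s = 2.0×10⁻⁶ mol s⁻¹.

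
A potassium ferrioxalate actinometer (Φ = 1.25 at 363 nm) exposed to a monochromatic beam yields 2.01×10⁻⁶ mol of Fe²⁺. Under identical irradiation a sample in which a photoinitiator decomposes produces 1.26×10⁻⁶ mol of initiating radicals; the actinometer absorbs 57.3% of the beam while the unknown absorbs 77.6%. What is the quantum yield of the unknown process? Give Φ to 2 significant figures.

Photons absorbed by the actinometer: 2.01×10⁻⁶ / 1.25 = 1.608×10⁻⁶ mol.
Incident flux: 1.608×10⁻⁶ / 0.573 = 2.806×10⁻⁶ einstein.
Absorbed by unknown: 0.776 × 2.806×10⁻⁶ = 2.177×10⁻⁶ mol.
Φ(unknown) = 1.26×10⁻⁶ / 2.177×10⁻⁶ = 0.58.

Φ = 0.58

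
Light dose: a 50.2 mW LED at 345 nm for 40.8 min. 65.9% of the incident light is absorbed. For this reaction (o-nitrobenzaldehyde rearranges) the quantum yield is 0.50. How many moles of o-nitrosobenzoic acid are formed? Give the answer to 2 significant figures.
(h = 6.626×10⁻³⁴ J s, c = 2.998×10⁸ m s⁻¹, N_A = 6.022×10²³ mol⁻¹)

Photon energy at 345 nm: hc/λ = (6.626×10⁻³⁴)(2.998×10⁸)/(345×10⁻⁹) = 5.758×10⁻¹⁹ J.
Energy delivered: (50.2 mW)(2448 s) = 122.9 J.
Photons incident: 122.9 / 5.758×10⁻¹⁹ = 2.134×10²⁰, i.e. 2.134×10²⁰/6.022×10²³ = 3.544×10⁻⁴ mol.
Photons absorbed: 0.659 × 3.544×10⁻⁴ = 2.335×10⁻⁴ mol.
Product: Φ × n_abs = 0.50 × 2.335×10⁻⁴ = 1.168×10⁻⁴ mol.

1.2×10⁻⁴ mol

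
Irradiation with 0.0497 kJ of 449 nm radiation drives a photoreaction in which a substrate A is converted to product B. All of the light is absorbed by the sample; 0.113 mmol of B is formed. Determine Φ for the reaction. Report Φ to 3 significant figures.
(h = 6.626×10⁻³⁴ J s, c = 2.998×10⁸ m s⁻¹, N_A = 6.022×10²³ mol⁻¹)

Product: 0.113 mmol = 1.13×10⁻⁴ mol.
Photon energy at 449 nm: hc/λ = (6.626×10⁻³⁴)(2.998×10⁸)/(449×10⁻⁹) = 4.424×10⁻¹⁹ J.
Incident energy: 0.0497 kJ = 49.7 J.
Photons incident: 49.7 / 4.424×10⁻¹⁹ = 1.123×10²⁰, i.e. 1.123×10²⁰/6.022×10²³ = 1.865×10⁻⁴ mol.
Φ = 1.13×10⁻⁴ mol / 1.865×10⁻⁴ mol photons = 0.606.

Φ = 0.606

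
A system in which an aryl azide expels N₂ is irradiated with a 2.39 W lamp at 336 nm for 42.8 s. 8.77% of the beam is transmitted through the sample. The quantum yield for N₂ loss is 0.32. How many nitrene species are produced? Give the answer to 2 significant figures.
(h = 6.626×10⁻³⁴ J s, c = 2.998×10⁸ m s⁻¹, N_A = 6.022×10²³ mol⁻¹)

5.1×10¹⁹ species

Photon energy at 336 nm: hc/λ = (6.626×10⁻³⁴)(2.998×10⁸)/(336×10⁻⁹) = 5.912×10⁻¹⁹ J.
Energy delivered: (2.39 W)(42.8 s) = 102.3 J.
Photons incident: 102.3 / 5.912×10⁻¹⁹ = 1.730×10²⁰, i.e. 1.730×10²⁰/6.022×10²³ = 2.873×10⁻⁴ mol.
Fraction absorbed: 1 − 8.77/100 = 0.9123.
Photons absorbed: 0.9123 × 2.873×10⁻⁴ = 2.621×10⁻⁴ mol.
Product: Φ × n_abs = 0.32 × 2.621×10⁻⁴ = 8.387×10⁻⁵ mol.
As a count: 8.387×10⁻⁵ × 6.022×10²³ = 5.1×10¹⁹.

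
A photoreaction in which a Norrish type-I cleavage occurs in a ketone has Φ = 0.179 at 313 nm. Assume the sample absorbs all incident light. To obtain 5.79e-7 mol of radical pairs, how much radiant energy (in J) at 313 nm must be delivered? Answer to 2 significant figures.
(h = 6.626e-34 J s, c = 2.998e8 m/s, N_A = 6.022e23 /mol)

1.2 J

Photons that must be absorbed: 5.79e-7 / 0.179 = 3.235e-6 mol.
Photon energy: hc/λ = 6.347e-19 J; per mole, 3.822e5 J mol⁻¹.
Energy required: 3.235e-6 × 3.822e5 = 1.2 J.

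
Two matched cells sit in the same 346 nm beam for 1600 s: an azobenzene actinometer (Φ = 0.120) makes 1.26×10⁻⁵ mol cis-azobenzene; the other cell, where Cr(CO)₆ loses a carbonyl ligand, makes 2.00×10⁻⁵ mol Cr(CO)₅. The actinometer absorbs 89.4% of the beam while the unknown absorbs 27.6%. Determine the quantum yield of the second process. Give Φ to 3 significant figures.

Photons absorbed by the actinometer: 1.26×10⁻⁵ / 0.120 = 1.050×10⁻⁴ mol.
Incident flux: 1.050×10⁻⁴ / 0.894 = 1.174×10⁻⁴ einstein.
Absorbed by unknown: 0.276 × 1.174×10⁻⁴ = 3.240×10⁻⁵ mol.
Φ(unknown) = 2.00×10⁻⁵ / 3.240×10⁻⁵ = 0.617.

Φ = 0.617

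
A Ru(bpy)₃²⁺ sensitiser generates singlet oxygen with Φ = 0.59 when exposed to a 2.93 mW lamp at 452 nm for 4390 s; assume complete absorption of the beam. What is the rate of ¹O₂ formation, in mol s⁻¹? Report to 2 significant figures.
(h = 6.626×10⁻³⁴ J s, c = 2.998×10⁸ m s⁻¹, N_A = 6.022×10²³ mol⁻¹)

Photon energy at 452 nm: hc/λ = (6.626×10⁻³⁴)(2.998×10⁸)/(452×10⁻⁹) = 4.395×10⁻¹⁹ J.
Energy delivered: (2.93 mW)(4390 s) = 12.86 J.
Photons incident: 12.86 / 4.395×10⁻¹⁹ = 2.926×10¹⁹, i.e. 2.926×10¹⁹/6.022×10²³ = 4.859×10⁻⁵ mol.
Product formed: 0.59 × 4.859×10⁻⁵ = 2.867×10⁻⁵ mol.
Rate: 2.867×10⁻⁵ / 4390 s = 6.5×10⁻⁹ mol s⁻¹.

6.5×10⁻⁹ mol s⁻¹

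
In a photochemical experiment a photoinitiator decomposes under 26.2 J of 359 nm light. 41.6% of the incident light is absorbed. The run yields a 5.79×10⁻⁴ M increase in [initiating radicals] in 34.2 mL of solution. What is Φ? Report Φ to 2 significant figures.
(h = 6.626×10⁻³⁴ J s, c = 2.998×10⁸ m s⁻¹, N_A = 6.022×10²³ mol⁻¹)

Φ = 0.61

Product: (5.79×10⁻⁴ M)(0.0342 L) = 1.980×10⁻⁵ mol.
Photon energy at 359 nm: hc/λ = (6.626×10⁻³⁴)(2.998×10⁸)/(359×10⁻⁹) = 5.533×10⁻¹⁹ J.
Photons incident: 26.2 / 5.533×10⁻¹⁹ = 4.735×10¹⁹, i.e. 4.735×10¹⁹/6.022×10²³ = 7.863×10⁻⁵ mol.
Photons absorbed: 0.416 × 7.863×10⁻⁵ = 3.271×10⁻⁵ mol.
Φ = 1.980×10⁻⁵ mol / 3.271×10⁻⁵ mol photons = 0.61.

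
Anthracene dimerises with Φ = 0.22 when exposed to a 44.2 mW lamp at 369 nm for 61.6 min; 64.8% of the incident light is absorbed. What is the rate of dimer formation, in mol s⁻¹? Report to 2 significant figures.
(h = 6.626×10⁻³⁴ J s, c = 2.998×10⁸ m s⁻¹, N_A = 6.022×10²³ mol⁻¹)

1.9×10⁻⁸ mol s⁻¹

Photon energy at 369 nm: hc/λ = (6.626×10⁻³⁴)(2.998×10⁸)/(369×10⁻⁹) = 5.383×10⁻¹⁹ J.
Energy delivered: (44.2 mW)(3696 s) = 163.4 J.
Photons incident: 163.4 / 5.383×10⁻¹⁹ = 3.035×10²⁰, i.e. 3.035×10²⁰/6.022×10²³ = 5.040×10⁻⁴ mol.
Photons absorbed: 0.648 × 5.040×10⁻⁴ = 3.266×10⁻⁴ mol.
Product formed: 0.22 × 3.266×10⁻⁴ = 7.185×10⁻⁵ mol.
Rate: 7.185×10⁻⁵ / 3696 s = 1.9×10⁻⁸ mol s⁻¹.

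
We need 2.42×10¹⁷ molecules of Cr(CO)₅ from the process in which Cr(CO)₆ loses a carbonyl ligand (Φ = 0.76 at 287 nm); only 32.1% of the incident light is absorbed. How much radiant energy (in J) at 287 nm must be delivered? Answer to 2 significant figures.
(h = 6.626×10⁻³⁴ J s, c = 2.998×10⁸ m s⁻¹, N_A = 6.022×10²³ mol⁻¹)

0.69 J

Product: 2.42×10¹⁷ / 6.022×10²³ = 4.019×10⁻⁷ mol.
Photons that must be absorbed: 4.019×10⁻⁷ / 0.76 = 5.288×10⁻⁷ mol.
Incident photons needed: 5.288×10⁻⁷ / 0.321 = 1.647×10⁻⁶ mol.
Photon energy: hc/λ = 6.922×10⁻¹⁹ J; per mole, 4.168×10⁵ J mol⁻¹.
Energy required: 1.647×10⁻⁶ × 4.168×10⁵ = 0.69 J.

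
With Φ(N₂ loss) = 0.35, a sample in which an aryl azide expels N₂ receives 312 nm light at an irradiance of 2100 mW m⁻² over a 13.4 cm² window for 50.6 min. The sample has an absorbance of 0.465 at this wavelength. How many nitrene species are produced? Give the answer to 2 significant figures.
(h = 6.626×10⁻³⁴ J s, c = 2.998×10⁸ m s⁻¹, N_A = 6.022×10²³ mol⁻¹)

Photon energy at 312 nm: hc/λ = (6.626×10⁻³⁴)(2.998×10⁸)/(312×10⁻⁹) = 6.367×10⁻¹⁹ J.
Energy delivered: (2100 mW m⁻²)(13.4×10⁻⁴ m²)(3036 s) = 8.543 J.
Photons incident: 8.543 / 6.367×10⁻¹⁹ = 1.342×10¹⁹, i.e. 1.342×10¹⁹/6.022×10²³ = 2.228×10⁻⁵ mol.
Fraction absorbed: 1 − 10^(−0.465) = 0.6572.
Photons absorbed: 0.6572 × 2.228×10⁻⁵ = 1.464×10⁻⁵ mol.
Product: Φ × n_abs = 0.35 × 1.464×10⁻⁵ = 5.124×10⁻⁶ mol.
As a count: 5.124×10⁻⁶ × 6.022×10²³ = 3.1×10¹⁸.

3.1×10¹⁸ species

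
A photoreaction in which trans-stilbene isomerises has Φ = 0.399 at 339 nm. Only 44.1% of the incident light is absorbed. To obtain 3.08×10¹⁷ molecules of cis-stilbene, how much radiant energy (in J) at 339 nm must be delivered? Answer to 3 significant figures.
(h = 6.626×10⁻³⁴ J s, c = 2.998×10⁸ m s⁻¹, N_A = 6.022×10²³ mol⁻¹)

1.03 J

Product: 3.08×10¹⁷ / 6.022×10²³ = 5.115×10⁻⁷ mol.
Photons that must be absorbed: 5.115×10⁻⁷ / 0.399 = 1.282×10⁻⁶ mol.
Incident photons needed: 1.282×10⁻⁶ / 0.441 = 2.907×10⁻⁶ mol.
Photon energy: hc/λ = 5.860×10⁻¹⁹ J; per mole, 3.529×10⁵ J mol⁻¹.
Energy required: 2.907×10⁻⁶ × 3.529×10⁵ = 1.03 J.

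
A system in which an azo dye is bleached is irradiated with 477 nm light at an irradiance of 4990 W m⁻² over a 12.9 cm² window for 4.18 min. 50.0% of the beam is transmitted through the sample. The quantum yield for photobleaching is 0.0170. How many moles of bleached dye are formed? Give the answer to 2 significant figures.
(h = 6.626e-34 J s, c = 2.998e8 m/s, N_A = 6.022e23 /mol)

5.5e-5 mol

Photon energy at 477 nm: hc/λ = (6.626e-34)(2.998e8)/(477e-9) = 4.165e-19 J.
Energy delivered: (4990 W m⁻²)(12.9e-4 m²)(250.8 s) = 1614 J.
Photons incident: 1614 / 4.165e-19 = 3.875e21, i.e. 3.875e21/6.022e23 = 0.006435 mol.
Fraction absorbed: 1 − 50.0/100 = 0.5000.
Photons absorbed: 0.5000 × 0.006435 = 0.003218 mol.
Product: Φ × n_abs = 0.0170 × 0.003218 = 5.471e-5 mol.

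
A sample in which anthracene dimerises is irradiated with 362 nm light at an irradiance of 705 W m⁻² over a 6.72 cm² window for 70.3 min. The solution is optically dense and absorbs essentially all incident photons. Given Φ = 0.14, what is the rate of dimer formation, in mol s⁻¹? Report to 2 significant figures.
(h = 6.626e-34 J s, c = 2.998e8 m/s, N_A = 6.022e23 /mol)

Photon energy at 362 nm: hc/λ = (6.626e-34)(2.998e8)/(362e-9) = 5.487e-19 J.
Energy delivered: (705 W m⁻²)(6.72e-4 m²)(4218 s) = 1998 J.
Photons incident: 1998 / 5.487e-19 = 3.641e21, i.e. 3.641e21/6.022e23 = 0.006046 mol.
Product formed: 0.14 × 0.006046 = 8.464e-4 mol.
Rate: 8.464e-4 / 4218 s = 2.0e-7 mol s⁻¹.

2.0e-7 mol s⁻¹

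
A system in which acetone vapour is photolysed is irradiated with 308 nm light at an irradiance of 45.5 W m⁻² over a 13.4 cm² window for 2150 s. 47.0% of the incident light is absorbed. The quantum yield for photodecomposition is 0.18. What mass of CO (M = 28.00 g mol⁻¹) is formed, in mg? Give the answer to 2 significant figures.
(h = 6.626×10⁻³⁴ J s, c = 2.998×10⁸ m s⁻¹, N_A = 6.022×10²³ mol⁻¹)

0.80 mg

Photon energy at 308 nm: hc/λ = (6.626×10⁻³⁴)(2.998×10⁸)/(308×10⁻⁹) = 6.450×10⁻¹⁹ J.
Energy delivered: (45.5 W m⁻²)(13.4×10⁻⁴ m²)(2150 s) = 131.1 J.
Photons incident: 131.1 / 6.450×10⁻¹⁹ = 2.033×10²⁰, i.e. 2.033×10²⁰/6.022×10²³ = 3.376×10⁻⁴ mol.
Photons absorbed: 0.470 × 3.376×10⁻⁴ = 1.587×10⁻⁴ mol.
Product: Φ × n_abs = 0.18 × 1.587×10⁻⁴ = 2.857×10⁻⁵ mol.
Mass: 2.857×10⁻⁵ × 28.00 = 8.000×10⁻⁴ g = 0.80 mg.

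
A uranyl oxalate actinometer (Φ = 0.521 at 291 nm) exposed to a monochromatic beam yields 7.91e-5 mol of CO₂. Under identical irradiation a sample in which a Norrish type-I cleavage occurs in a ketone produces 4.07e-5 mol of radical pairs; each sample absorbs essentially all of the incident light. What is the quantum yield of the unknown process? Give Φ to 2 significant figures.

Φ = 0.27

Photons absorbed by the actinometer: 7.91e-5 / 0.521 = 1.518e-4 mol.
Φ(unknown) = 4.07e-5 / 1.518e-4 = 0.27.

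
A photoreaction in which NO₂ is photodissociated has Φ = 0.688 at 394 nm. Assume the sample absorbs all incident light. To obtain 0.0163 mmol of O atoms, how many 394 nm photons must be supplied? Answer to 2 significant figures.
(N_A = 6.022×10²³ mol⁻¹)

1.4×10¹⁹ photons

Product: 0.0163 mmol = 1.63×10⁻⁵ mol.
Photons that must be absorbed: 1.63×10⁻⁵ / 0.688 = 2.369×10⁻⁵ mol.
Photon count: 2.369×10⁻⁵ × 6.022×10²³ = 1.4×10¹⁹.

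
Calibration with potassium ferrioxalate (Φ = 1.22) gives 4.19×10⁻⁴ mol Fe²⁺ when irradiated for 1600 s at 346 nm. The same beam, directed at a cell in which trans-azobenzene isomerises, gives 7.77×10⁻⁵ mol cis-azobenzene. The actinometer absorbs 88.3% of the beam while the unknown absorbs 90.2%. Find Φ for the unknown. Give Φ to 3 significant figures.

Photons absorbed by the actinometer: 4.19×10⁻⁴ / 1.22 = 3.434×10⁻⁴ mol.
Incident flux: 3.434×10⁻⁴ / 0.883 = 3.889×10⁻⁴ einstein.
Absorbed by unknown: 0.902 × 3.889×10⁻⁴ = 3.508×10⁻⁴ mol.
Φ(unknown) = 7.77×10⁻⁵ / 3.508×10⁻⁴ = 0.221.

Φ = 0.221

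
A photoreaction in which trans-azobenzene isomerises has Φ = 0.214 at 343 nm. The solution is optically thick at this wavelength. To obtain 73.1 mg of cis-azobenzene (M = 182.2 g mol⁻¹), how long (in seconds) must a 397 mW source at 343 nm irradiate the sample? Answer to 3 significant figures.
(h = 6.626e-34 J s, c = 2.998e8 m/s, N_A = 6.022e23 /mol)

Product: 73.1 mg / 182.2 g mol⁻¹ = 4.012e-4 mol.
Photons that must be absorbed: 4.012e-4 / 0.214 = 0.001875 mol.
Photon energy: hc/λ = 5.791e-19 J; per mole, 3.487e5 J mol⁻¹.
Energy required: 0.001875 × 3.487e5 = 653.8 J.
Time: 653.8 J / 0.397 W = 1650 s.

t ≈ 1650 s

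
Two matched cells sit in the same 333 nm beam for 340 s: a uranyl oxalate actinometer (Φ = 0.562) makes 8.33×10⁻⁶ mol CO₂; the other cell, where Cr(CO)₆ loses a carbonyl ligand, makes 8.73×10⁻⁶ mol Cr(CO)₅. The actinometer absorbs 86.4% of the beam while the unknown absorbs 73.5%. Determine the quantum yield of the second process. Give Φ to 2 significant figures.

Photons absorbed by the actinometer: 8.33×10⁻⁶ / 0.562 = 1.482×10⁻⁵ mol.
Incident flux: 1.482×10⁻⁵ / 0.864 = 1.715×10⁻⁵ einstein.
Absorbed by unknown: 0.735 × 1.715×10⁻⁵ = 1.261×10⁻⁵ mol.
Φ(unknown) = 8.73×10⁻⁶ / 1.261×10⁻⁵ = 0.69.

Φ = 0.69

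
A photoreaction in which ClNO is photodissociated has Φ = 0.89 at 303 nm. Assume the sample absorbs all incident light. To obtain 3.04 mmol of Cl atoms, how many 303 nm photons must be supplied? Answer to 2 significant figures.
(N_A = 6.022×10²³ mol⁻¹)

Product: 3.04 mmol = 0.00304 mol.
Photons that must be absorbed: 0.00304 / 0.89 = 0.003416 mol.
Photon count: 0.003416 × 6.022×10²³ = 2.1×10²¹.

2.1×10²¹ photons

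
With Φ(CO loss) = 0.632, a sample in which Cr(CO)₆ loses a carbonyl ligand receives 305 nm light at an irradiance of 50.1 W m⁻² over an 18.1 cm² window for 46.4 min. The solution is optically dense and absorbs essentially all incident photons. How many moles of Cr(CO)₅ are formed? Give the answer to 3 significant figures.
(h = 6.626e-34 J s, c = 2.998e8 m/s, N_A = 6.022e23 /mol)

Photon energy at 305 nm: hc/λ = (6.626e-34)(2.998e8)/(305e-9) = 6.513e-19 J.
Energy delivered: (50.1 W m⁻²)(18.1e-4 m²)(2784 s) = 252.5 J.
Photons incident: 252.5 / 6.513e-19 = 3.877e20, i.e. 3.877e20/6.022e23 = 6.438e-4 mol.
Product: Φ × n_abs = 0.632 × 6.438e-4 = 4.069e-4 mol.

4.07e-4 mol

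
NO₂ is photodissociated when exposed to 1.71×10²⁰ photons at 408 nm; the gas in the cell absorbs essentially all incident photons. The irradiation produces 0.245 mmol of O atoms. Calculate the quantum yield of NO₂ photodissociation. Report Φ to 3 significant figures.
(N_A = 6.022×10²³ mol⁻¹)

Φ = 0.863

Product: 0.245 mmol = 2.45×10⁻⁴ mol.
Moles of photons: 1.71×10²⁰ / 6.022×10²³ = 2.840×10⁻⁴ mol.
Φ = 2.45×10⁻⁴ mol / 2.840×10⁻⁴ mol photons = 0.863.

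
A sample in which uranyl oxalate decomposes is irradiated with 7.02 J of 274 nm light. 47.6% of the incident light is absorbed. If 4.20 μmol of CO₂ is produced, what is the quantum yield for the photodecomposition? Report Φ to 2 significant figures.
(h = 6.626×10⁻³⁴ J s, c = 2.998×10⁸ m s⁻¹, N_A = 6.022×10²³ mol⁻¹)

Product: 4.20 μmol = 4.20×10⁻⁶ mol.
Photon energy at 274 nm: hc/λ = (6.626×10⁻³⁴)(2.998×10⁸)/(274×10⁻⁹) = 7.250×10⁻¹⁹ J.
Photons incident: 7.02 / 7.250×10⁻¹⁹ = 9.683×10¹⁸, i.e. 9.683×10¹⁸/6.022×10²³ = 1.608×10⁻⁵ mol.
Photons absorbed: 0.476 × 1.608×10⁻⁵ = 7.654×10⁻⁶ mol.
Φ = 4.20×10⁻⁶ mol / 7.654×10⁻⁶ mol photons = 0.55.

Φ = 0.55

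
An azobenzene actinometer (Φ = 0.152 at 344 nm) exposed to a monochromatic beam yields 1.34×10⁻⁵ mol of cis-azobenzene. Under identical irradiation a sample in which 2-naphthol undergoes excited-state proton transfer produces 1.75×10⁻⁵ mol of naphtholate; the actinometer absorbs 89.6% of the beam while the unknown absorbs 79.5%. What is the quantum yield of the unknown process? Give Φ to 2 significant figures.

Photons absorbed by the actinometer: 1.34×10⁻⁵ / 0.152 = 8.816×10⁻⁵ mol.
Incident flux: 8.816×10⁻⁵ / 0.896 = 9.839×10⁻⁵ einstein.
Absorbed by unknown: 0.795 × 9.839×10⁻⁵ = 7.822×10⁻⁵ mol.
Φ(unknown) = 1.75×10⁻⁵ / 7.822×10⁻⁵ = 0.22.

Φ = 0.22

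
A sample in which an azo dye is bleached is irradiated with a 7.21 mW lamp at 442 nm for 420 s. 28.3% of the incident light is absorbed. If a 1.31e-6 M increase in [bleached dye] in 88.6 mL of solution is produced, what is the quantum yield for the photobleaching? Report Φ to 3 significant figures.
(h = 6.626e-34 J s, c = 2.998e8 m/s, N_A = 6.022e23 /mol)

Φ = 0.0367

Product: (1.31e-6 M)(0.0886 L) = 1.161e-7 mol.
Photon energy at 442 nm: hc/λ = (6.626e-34)(2.998e8)/(442e-9) = 4.494e-19 J.
Energy delivered: (7.21 mW)(420 s) = 3.028 J.
Photons incident: 3.028 / 4.494e-19 = 6.738e18, i.e. 6.738e18/6.022e23 = 1.119e-5 mol.
Photons absorbed: 0.283 × 1.119e-5 = 3.167e-6 mol.
Φ = 1.161e-7 mol / 3.167e-6 mol photons = 0.0367.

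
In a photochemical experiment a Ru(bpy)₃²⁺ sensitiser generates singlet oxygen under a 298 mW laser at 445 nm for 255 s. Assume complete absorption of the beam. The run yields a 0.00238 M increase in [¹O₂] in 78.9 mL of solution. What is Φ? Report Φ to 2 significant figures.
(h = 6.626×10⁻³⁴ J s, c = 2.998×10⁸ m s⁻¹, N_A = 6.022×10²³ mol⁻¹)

Φ = 0.66

Product: (0.00238 M)(0.0789 L) = 1.878×10⁻⁴ mol.
Photon energy at 445 nm: hc/λ = (6.626×10⁻³⁴)(2.998×10⁸)/(445×10⁻⁹) = 4.464×10⁻¹⁹ J.
Energy delivered: (298 mW)(255 s) = 75.99 J.
Photons incident: 75.99 / 4.464×10⁻¹⁹ = 1.702×10²⁰, i.e. 1.702×10²⁰/6.022×10²³ = 2.826×10⁻⁴ mol.
Φ = 1.878×10⁻⁴ mol / 2.826×10⁻⁴ mol photons = 0.66.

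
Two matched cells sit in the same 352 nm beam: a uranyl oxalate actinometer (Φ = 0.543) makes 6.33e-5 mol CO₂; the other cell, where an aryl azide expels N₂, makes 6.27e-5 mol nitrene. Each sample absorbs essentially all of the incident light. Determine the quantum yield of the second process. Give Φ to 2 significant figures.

Photons absorbed by the actinometer: 6.33e-5 / 0.543 = 1.166e-4 mol.
Φ(unknown) = 6.27e-5 / 1.166e-4 = 0.54.

Φ = 0.54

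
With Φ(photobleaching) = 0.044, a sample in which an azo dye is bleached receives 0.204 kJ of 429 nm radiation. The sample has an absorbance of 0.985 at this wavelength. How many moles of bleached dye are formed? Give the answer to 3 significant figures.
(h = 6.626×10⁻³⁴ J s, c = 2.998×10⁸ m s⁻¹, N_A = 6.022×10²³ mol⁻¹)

2.89×10⁻⁵ mol

Photon energy at 429 nm: hc/λ = (6.626×10⁻³⁴)(2.998×10⁸)/(429×10⁻⁹) = 4.630×10⁻¹⁹ J.
Incident energy: 0.204 kJ = 204 J.
Photons incident: 204 / 4.630×10⁻¹⁹ = 4.406×10²⁰, i.e. 4.406×10²⁰/6.022×10²³ = 7.317×10⁻⁴ mol.
Fraction absorbed: 1 − 10^(−0.985) = 0.8965.
Photons absorbed: 0.8965 × 7.317×10⁻⁴ = 6.560×10⁻⁴ mol.
Product: Φ × n_abs = 0.044 × 6.560×10⁻⁴ = 2.886×10⁻⁵ mol.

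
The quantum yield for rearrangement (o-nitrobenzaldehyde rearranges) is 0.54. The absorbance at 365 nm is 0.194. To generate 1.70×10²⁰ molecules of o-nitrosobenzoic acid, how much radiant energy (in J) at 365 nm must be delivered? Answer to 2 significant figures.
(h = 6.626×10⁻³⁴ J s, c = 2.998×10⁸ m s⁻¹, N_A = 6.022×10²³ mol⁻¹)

480 J

Product: 1.70×10²⁰ / 6.022×10²³ = 2.823×10⁻⁴ mol.
Photons that must be absorbed: 2.823×10⁻⁴ / 0.54 = 5.228×10⁻⁴ mol.
Fraction absorbed: 1 − 10^(−0.194) = 0.3603.
Incident photons needed: 5.228×10⁻⁴ / 0.3603 = 0.001451 mol.
Photon energy: hc/λ = 5.442×10⁻¹⁹ J; per mole, 3.277×10⁵ J mol⁻¹.
Energy required: 0.001451 × 3.277×10⁵ = 480 J.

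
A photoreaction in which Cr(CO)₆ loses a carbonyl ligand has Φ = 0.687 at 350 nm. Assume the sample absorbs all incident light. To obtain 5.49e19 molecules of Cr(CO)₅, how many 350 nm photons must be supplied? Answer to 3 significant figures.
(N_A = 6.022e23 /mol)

Product: 5.49e19 / 6.022e23 = 9.117e-5 mol.
Photons that must be absorbed: 9.117e-5 / 0.687 = 1.327e-4 mol.
Photon count: 1.327e-4 × 6.022e23 = 7.99e19.

7.99e19 photons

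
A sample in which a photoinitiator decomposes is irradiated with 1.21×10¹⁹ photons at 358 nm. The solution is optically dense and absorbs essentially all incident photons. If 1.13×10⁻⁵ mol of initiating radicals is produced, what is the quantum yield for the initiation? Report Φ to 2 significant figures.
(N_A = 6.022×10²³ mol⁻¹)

Φ = 0.56

Moles of photons: 1.21×10¹⁹ / 6.022×10²³ = 2.009×10⁻⁵ mol.
Φ = 1.13×10⁻⁵ mol / 2.009×10⁻⁵ mol photons = 0.56.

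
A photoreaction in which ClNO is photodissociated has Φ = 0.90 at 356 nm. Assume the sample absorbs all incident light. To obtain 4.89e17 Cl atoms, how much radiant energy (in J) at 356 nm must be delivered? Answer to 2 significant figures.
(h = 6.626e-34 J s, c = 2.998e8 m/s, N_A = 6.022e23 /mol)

0.30 J

Product: 4.89e17 / 6.022e23 = 8.120e-7 mol.
Photons that must be absorbed: 8.120e-7 / 0.90 = 9.022e-7 mol.
Photon energy: hc/λ = 5.580e-19 J; per mole, 3.360e5 J mol⁻¹.
Energy required: 9.022e-7 × 3.360e5 = 0.30 J.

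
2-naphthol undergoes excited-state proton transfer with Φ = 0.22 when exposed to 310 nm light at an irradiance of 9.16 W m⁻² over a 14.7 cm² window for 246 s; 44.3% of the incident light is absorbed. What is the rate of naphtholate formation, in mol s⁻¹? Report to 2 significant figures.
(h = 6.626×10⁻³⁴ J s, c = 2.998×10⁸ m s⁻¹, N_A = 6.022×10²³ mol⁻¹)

3.4×10⁻⁹ mol s⁻¹

Photon energy at 310 nm: hc/λ = (6.626×10⁻³⁴)(2.998×10⁸)/(310×10⁻⁹) = 6.408×10⁻¹⁹ J.
Energy delivered: (9.16 W m⁻²)(14.7×10⁻⁴ m²)(246 s) = 3.312 J.
Photons incident: 3.312 / 6.408×10⁻¹⁹ = 5.169×10¹⁸, i.e. 5.169×10¹⁸/6.022×10²³ = 8.584×10⁻⁶ mol.
Photons absorbed: 0.443 × 8.584×10⁻⁶ = 3.803×10⁻⁶ mol.
Product formed: 0.22 × 3.803×10⁻⁶ = 8.367×10⁻⁷ mol.
Rate: 8.367×10⁻⁷ / 246 s = 3.4×10⁻⁹ mol s⁻¹.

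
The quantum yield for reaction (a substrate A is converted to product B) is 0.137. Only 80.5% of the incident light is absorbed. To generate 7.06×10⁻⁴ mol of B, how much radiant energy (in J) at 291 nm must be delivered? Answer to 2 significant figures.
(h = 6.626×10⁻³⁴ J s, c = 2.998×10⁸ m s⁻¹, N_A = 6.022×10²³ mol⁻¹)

2600 J

Photons that must be absorbed: 7.06×10⁻⁴ / 0.137 = 0.005153 mol.
Incident photons needed: 0.005153 / 0.805 = 0.006401 mol.
Photon energy: hc/λ = 6.826×10⁻¹⁹ J; per mole, 4.111×10⁵ J mol⁻¹.
Energy required: 0.006401 × 4.111×10⁵ = 2600 J.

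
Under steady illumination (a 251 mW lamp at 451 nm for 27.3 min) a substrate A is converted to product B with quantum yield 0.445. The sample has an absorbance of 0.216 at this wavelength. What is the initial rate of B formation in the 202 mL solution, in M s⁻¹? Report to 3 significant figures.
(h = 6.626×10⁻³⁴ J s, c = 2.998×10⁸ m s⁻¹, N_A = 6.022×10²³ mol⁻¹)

8.17×10⁻⁷ M s⁻¹

Photon energy at 451 nm: hc/λ = (6.626×10⁻³⁴)(2.998×10⁸)/(451×10⁻⁹) = 4.405×10⁻¹⁹ J.
Energy delivered: (251 mW)(1638 s) = 411.1 J.
Photons incident: 411.1 / 4.405×10⁻¹⁹ = 9.333×10²⁰, i.e. 9.333×10²⁰/6.022×10²³ = 0.001550 mol.
Fraction absorbed: 1 − 10^(−0.216) = 0.3919.
Photons absorbed: 0.3919 × 0.001550 = 6.074×10⁻⁴ mol.
Product formed: 0.445 × 6.074×10⁻⁴ = 2.703×10⁻⁴ mol.
Rate: 2.703×10⁻⁴ mol / (1638 s × 0.202 L) = 8.17×10⁻⁷ M s⁻¹.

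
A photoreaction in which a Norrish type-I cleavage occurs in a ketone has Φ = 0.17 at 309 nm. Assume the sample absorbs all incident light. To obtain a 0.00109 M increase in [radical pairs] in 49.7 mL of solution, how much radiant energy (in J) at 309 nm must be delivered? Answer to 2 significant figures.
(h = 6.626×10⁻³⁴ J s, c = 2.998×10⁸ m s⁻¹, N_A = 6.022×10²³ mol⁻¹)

Product: (0.00109 M)(0.0497 L) = 5.417×10⁻⁵ mol.
Photons that must be absorbed: 5.417×10⁻⁵ / 0.17 = 3.186×10⁻⁴ mol.
Photon energy: hc/λ = 6.429×10⁻¹⁹ J; per mole, 3.872×10⁵ J mol⁻¹.
Energy required: 3.186×10⁻⁴ × 3.872×10⁵ = 120 J.

120 J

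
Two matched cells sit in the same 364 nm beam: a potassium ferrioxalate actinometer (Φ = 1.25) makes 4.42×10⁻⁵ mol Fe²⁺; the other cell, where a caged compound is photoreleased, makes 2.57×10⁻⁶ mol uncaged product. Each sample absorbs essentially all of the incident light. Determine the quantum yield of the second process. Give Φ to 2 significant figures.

Φ = 0.073

Photons absorbed by the actinometer: 4.42×10⁻⁵ / 1.25 = 3.536×10⁻⁵ mol.
Φ(unknown) = 2.57×10⁻⁶ / 3.536×10⁻⁵ = 0.073.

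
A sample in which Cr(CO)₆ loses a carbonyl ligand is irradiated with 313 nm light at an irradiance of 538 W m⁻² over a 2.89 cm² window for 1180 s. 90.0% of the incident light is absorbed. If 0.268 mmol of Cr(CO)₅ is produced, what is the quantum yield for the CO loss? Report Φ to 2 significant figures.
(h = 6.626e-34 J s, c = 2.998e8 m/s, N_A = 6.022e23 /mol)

Product: 0.268 mmol = 2.68e-4 mol.
Photon energy at 313 nm: hc/λ = (6.626e-34)(2.998e8)/(313e-9) = 6.347e-19 J.
Energy delivered: (538 W m⁻²)(2.89e-4 m²)(1180 s) = 183.5 J.
Photons incident: 183.5 / 6.347e-19 = 2.891e20, i.e. 2.891e20/6.022e23 = 4.801e-4 mol.
Photons absorbed: 0.900 × 4.801e-4 = 4.321e-4 mol.
Φ = 2.68e-4 mol / 4.321e-4 mol photons = 0.62.

Φ = 0.62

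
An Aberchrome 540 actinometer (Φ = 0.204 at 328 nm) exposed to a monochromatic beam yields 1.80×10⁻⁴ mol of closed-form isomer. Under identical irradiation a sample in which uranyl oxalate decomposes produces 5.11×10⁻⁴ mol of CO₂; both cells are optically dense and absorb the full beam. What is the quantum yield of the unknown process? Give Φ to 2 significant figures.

Photons absorbed by the actinometer: 1.80×10⁻⁴ / 0.204 = 8.824×10⁻⁴ mol.
Φ(unknown) = 5.11×10⁻⁴ / 8.824×10⁻⁴ = 0.58.

Φ = 0.58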